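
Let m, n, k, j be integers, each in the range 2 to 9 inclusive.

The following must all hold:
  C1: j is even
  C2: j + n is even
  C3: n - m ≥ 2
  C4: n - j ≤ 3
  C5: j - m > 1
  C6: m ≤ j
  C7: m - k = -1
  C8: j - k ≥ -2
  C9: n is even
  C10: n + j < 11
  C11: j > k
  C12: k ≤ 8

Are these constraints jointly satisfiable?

The assignment m = 2, n = 6, k = 3, j = 4 works:
  constraint 3 holds since n - m = 4.
  constraint 4 holds since n - j = 2.
  constraint 5 holds since j - m = 2.
The rest check out directly.

Satisfiable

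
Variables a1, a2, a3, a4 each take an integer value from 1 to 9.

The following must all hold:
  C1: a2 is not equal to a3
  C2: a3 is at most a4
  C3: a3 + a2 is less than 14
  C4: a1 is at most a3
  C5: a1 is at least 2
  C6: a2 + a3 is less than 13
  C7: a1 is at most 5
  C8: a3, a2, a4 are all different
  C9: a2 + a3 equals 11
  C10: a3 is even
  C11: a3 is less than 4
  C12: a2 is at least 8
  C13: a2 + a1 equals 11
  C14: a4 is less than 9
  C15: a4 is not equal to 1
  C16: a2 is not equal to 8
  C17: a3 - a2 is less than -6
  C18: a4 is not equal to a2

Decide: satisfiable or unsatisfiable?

Satisfiable

The assignment a1 = 2, a2 = 9, a3 = 2, a4 = 3 works:
  constraint 3 holds since a3 + a2 = 11.
  constraint 6 holds since a2 + a3 = 11.
The rest check out directly.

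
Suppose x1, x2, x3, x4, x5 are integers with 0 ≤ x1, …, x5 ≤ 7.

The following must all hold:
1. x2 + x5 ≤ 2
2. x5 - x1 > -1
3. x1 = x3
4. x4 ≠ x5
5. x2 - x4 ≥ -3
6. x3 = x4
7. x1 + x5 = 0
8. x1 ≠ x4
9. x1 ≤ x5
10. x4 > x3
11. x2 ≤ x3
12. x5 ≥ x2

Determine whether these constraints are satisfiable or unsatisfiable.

Unsatisfiable

From constraints 3 and 6, x1 = x3 = x4, so x1 = x4. But constraint 8 says x1 ≠ x4. Contradiction.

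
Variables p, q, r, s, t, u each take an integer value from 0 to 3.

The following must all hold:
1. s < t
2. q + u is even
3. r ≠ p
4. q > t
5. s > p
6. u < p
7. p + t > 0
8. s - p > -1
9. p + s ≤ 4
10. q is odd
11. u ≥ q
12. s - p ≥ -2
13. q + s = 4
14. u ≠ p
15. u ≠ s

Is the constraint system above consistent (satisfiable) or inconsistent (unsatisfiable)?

Constraints 1, 4, 5, 6, and 11 give t < q, q ≤ u, u < p, p < s, s < t. Chaining: t < q ≤ u < p < s < t, which forces t < t — impossible.

Unsatisfiable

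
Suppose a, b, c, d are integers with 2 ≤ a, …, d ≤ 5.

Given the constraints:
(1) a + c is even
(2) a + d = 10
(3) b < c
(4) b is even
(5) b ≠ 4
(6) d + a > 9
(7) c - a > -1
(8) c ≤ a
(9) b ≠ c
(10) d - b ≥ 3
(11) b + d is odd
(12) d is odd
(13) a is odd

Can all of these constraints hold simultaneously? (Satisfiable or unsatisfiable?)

Satisfiable

Setting (a, b, c, d) = (5, 2, 5, 5) satisfies everything: constraint 2: a + d = 10; constraint 6: d + a = 10, and the others follow.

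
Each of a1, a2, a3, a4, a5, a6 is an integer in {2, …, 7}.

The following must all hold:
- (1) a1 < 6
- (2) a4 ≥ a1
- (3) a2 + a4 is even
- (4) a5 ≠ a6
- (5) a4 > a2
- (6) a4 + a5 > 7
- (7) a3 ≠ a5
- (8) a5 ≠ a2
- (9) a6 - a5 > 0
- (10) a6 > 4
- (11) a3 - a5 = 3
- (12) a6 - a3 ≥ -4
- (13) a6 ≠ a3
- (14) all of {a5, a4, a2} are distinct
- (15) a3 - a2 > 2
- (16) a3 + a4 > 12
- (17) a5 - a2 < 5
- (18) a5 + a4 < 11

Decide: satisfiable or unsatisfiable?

Satisfiable

Try a1 = 3, a2 = 2, a3 = 7, a4 = 6, a5 = 4, a6 = 6.
Check constraint 6: a4 + a5 = 10; constraint 9: a6 - a5 = 2; constraint 11: a3 - a5 = 3. The remaining constraints are straightforward to verify.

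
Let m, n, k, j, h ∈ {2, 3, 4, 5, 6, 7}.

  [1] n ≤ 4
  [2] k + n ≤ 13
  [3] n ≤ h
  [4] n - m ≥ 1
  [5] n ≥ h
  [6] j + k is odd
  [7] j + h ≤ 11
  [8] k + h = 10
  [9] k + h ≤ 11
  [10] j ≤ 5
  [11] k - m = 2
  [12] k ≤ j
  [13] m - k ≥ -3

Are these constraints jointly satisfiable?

Unsatisfiable

From constraints 10 and 12: k ≤ j ≤ 5. From constraints 1 and 5: h ≤ n ≤ 4. Hence k + h ≤ 9. But constraint 8 requires k + h = 10, and 10 > 9. Contradiction.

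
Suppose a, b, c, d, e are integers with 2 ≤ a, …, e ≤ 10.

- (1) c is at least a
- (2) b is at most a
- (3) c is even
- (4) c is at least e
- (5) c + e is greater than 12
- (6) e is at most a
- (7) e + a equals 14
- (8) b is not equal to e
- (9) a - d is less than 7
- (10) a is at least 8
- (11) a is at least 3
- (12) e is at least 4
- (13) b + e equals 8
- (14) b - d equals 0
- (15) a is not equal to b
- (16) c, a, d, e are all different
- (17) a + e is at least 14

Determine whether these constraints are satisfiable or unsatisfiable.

Satisfiable

Try a = 9, b = 3, c = 10, d = 3, e = 5.
Check constraint 5: c + e = 15; constraint 7: e + a = 14. The remaining constraints are straightforward to verify.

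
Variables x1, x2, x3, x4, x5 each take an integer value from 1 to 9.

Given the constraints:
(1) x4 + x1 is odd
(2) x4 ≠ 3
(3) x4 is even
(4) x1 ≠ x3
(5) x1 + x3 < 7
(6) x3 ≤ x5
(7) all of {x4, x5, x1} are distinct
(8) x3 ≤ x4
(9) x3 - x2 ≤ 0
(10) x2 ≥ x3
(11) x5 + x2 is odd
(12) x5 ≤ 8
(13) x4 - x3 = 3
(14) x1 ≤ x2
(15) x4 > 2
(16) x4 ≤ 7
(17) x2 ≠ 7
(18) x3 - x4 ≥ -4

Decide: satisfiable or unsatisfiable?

Satisfiable

Try x1 = 1, x2 = 3, x3 = 3, x4 = 6, x5 = 8.
Check constraint 5: x1 + x3 = 4; constraint 9: x3 - x2 = 0; constraint 13: x4 - x3 = 3. The remaining constraints are straightforward to verify.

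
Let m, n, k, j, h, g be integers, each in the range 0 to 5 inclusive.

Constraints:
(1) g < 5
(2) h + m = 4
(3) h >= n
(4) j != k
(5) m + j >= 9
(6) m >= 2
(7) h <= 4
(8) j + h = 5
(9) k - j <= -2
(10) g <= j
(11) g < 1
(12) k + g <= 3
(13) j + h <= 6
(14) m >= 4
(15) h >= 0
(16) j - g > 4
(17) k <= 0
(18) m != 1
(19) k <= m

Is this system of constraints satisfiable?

The assignment m = 4, n = 0, k = 0, j = 5, h = 0, g = 0 works:
  constraint 2 holds since h + m = 4.
  constraint 5 holds since m + j = 9.
The rest check out directly.

Satisfiable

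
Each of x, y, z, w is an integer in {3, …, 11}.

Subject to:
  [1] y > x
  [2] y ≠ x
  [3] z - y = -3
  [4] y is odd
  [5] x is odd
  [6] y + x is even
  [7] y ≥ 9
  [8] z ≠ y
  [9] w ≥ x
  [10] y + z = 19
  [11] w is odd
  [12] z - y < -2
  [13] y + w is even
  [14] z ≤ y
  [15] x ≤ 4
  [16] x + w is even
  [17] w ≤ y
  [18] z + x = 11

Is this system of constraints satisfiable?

Satisfiable

Setting (x, y, z, w) = (3, 11, 8, 7) satisfies everything: constraint 3: z - y = -3; constraint 10: y + z = 19, and the others follow.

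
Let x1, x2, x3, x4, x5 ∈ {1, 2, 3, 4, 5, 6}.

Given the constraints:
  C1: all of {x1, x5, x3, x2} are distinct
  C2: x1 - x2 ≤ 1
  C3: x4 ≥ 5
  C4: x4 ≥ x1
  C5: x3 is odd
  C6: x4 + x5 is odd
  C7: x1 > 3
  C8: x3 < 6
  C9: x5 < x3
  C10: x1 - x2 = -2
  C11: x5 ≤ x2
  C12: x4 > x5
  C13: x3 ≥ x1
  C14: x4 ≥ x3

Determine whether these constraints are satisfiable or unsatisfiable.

Try x1 = 4, x2 = 6, x3 = 5, x4 = 6, x5 = 1.
Check constraint 1: values 4, 1, 5, 6 are distinct; constraint 2: x1 - x2 = -2; constraint 10: x1 - x2 = -2. The remaining constraints are straightforward to verify.

Satisfiable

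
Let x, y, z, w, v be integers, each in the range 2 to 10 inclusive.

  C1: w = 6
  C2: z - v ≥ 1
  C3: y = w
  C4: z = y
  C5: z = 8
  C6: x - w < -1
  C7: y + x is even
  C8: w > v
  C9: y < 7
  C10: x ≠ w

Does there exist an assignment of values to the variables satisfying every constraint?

Constraint 5 fixes z = 8 and constraint 1 fixes w = 6. Constraints 3 and 4 give z = y = w, so z = w. But 8 ≠ 6 — contradiction.

Unsatisfiable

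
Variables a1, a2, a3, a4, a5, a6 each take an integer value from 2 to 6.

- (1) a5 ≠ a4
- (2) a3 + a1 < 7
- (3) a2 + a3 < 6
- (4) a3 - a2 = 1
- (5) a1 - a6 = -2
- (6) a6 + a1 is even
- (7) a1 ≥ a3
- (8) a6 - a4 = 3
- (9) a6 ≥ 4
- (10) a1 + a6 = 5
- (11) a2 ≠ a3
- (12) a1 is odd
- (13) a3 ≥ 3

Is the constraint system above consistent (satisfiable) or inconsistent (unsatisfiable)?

From constraints 7 and 13: a1 ≥ a3 ≥ 3. From constraint 9: a6 ≥ 4. Hence a1 + a6 ≥ 7. But constraint 10 requires a1 + a6 = 5, and 5 < 7. Contradiction.

Unsatisfiable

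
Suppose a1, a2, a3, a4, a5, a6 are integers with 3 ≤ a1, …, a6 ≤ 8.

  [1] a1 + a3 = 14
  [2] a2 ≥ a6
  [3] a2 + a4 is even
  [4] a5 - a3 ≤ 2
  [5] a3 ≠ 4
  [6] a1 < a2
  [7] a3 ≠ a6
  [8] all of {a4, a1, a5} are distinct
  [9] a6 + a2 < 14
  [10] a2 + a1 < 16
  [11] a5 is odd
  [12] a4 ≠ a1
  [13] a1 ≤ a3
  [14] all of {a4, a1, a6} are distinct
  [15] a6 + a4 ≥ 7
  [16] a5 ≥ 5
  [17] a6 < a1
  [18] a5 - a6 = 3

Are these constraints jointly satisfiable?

Try a1 = 6, a2 = 7, a3 = 8, a4 = 3, a5 = 7, a6 = 4.
Check constraint 1: a1 + a3 = 14; constraint 4: a5 - a3 = -1; constraint 9: a6 + a2 = 11. The remaining constraints are straightforward to verify.

Satisfiable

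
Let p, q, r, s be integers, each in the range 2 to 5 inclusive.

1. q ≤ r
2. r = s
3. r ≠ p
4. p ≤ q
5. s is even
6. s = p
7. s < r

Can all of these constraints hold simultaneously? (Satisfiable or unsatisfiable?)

Unsatisfiable

From constraints 2 and 6, r = s = p, so r = p. But constraint 3 says r ≠ p. Contradiction.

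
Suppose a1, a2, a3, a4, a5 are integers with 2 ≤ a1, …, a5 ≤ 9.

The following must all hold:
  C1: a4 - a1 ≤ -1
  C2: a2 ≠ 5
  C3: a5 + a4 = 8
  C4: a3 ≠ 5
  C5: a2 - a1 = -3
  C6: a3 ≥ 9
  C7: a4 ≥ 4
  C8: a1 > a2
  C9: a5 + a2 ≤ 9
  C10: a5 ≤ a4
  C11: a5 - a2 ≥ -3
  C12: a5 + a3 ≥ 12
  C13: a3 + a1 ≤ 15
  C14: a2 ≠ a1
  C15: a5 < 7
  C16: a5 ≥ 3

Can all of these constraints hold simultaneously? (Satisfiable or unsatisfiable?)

Take a1 = 6, a2 = 3, a3 = 9, a4 = 5, a5 = 3. Then constraint 1: a4 - a1 = -1; constraint 3: a5 + a4 = 8, and every other listed constraint is also met.

Satisfiable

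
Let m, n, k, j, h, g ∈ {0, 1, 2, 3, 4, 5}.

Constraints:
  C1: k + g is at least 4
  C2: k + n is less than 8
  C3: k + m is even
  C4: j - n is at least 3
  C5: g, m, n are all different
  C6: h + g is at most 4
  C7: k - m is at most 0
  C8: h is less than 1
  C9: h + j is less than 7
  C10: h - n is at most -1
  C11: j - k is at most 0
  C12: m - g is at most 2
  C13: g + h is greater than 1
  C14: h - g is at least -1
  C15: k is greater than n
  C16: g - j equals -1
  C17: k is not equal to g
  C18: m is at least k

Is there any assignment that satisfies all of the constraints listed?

Constraints 4, 7, 10, 11, 12, and 14 give h − g ≥ -1, g − m ≥ -2, m − k ≥ 0, k − j ≥ 0, j − n ≥ 3, n − h ≥ 1.
Adding all 6 inequalities: the left sides telescope to 0, and the right sides sum to (-1) + (-2) + 0 + 0 + 3 + 1 = 1. So 0 ≥ 1, which is false.

Unsatisfiable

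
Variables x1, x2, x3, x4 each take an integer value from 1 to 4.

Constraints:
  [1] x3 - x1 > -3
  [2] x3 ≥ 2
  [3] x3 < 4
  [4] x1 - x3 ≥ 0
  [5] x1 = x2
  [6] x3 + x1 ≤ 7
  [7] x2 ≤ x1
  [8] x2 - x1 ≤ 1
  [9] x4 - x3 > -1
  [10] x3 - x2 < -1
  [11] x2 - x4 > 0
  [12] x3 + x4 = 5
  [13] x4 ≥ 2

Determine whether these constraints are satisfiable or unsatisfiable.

Setting (x1, x2, x3, x4) = (4, 4, 2, 3) satisfies everything: constraint 1: x3 - x1 = -2; constraint 4: x1 - x3 = 2; constraint 6: x3 + x1 = 6, and the others follow.

Satisfiable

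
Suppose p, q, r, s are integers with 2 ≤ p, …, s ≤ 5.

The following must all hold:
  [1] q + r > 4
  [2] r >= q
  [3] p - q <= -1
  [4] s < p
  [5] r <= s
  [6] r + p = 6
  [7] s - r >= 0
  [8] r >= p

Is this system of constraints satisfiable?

Unsatisfiable

Constraints 2, 3, 4, and 5 give q ≤ r, r ≤ s, s < p, p < q. Chaining: q ≤ r ≤ s < p < q, which forces q < q — impossible.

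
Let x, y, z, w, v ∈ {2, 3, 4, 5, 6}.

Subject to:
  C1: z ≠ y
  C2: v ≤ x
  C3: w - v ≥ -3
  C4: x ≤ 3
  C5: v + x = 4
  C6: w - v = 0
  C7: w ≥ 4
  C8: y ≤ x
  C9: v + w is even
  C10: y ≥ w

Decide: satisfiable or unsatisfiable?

From constraints 7 and 10: y ≥ w and w ≥ 4, so y ≥ 4. From constraints 4 and 8: y ≤ x and x ≤ 3, so y ≤ 3. But 3 < 4, so no value of y works.

Unsatisfiable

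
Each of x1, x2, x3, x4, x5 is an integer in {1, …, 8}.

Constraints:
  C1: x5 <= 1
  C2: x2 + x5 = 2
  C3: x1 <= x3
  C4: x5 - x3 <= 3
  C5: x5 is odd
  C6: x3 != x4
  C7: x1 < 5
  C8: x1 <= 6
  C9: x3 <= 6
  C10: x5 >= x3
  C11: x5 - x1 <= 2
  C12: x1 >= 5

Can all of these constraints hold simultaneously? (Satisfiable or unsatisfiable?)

Unsatisfiable

From constraints 3 and 12: x3 ≥ x1 and x1 ≥ 5, so x3 ≥ 5. From constraints 1 and 10: x3 ≤ x5 and x5 ≤ 1, so x3 ≤ 1. But 1 < 5, so no value of x3 works.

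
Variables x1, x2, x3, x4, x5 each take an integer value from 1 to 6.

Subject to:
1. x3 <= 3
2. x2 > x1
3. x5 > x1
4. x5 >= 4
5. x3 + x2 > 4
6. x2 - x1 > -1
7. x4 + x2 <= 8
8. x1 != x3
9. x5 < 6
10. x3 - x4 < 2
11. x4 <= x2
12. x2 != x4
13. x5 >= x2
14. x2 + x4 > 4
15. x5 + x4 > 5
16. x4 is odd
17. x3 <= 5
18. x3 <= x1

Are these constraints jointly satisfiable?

Satisfiable

Try x1 = 4, x2 = 5, x3 = 1, x4 = 1, x5 = 5.
Check constraint 5: x3 + x2 = 6; constraint 6: x2 - x1 = 1; constraint 7: x4 + x2 = 6. The remaining constraints are straightforward to verify.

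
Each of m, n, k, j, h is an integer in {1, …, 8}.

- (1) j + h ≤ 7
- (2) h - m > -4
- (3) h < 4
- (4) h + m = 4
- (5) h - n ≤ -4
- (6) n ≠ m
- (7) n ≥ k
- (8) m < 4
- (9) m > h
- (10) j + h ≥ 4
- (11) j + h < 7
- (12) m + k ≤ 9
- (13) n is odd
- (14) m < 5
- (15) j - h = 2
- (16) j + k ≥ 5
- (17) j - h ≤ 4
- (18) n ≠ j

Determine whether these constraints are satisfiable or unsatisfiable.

Satisfiable

One satisfying assignment is m = 3, n = 7, k = 3, j = 3, h = 1.
For the less obvious constraints — constraint 1: j + h = 4; constraint 2: h - m = -2; constraint 4: h + m = 4 — and the others hold by inspection.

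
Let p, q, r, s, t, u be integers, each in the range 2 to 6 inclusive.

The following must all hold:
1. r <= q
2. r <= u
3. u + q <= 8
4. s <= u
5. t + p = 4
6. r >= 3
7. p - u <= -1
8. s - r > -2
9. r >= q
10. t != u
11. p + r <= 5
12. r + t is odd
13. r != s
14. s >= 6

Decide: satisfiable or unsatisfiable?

From constraints 4 and 14: u ≥ s ≥ 6. From constraints 1 and 6: q ≥ r ≥ 3. Hence u + q ≥ 9. But constraint 3 requires u + q ≤ 8, and 8 < 9. Contradiction.

Unsatisfiable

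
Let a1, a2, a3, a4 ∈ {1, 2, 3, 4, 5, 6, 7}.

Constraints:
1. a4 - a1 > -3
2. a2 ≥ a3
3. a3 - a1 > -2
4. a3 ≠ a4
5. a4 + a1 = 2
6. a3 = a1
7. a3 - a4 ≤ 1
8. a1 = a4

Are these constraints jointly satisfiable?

From constraints 6 and 8, a3 = a1 = a4, so a3 = a4. But constraint 4 says a3 ≠ a4. Contradiction.

Unsatisfiable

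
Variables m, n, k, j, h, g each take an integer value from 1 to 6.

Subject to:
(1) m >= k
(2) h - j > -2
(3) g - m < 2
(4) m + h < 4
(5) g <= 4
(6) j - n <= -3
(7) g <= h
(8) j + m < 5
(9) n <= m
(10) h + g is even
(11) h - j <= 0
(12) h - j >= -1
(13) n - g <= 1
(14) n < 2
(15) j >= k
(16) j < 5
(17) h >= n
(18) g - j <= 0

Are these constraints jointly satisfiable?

Constraints 6, 13, and 18 give j − g ≥ 0, g − n ≥ -1, n − j ≥ 3.
Adding all 3 inequalities: the left sides telescope to 0, and the right sides sum to 0 + (-1) + 3 = 2. So 0 ≥ 2, which is false.

Unsatisfiable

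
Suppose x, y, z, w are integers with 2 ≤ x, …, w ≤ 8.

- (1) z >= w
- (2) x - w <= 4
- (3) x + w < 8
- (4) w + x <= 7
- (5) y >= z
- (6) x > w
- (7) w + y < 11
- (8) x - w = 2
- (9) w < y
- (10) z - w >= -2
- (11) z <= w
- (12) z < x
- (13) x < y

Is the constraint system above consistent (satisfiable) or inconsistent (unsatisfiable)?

Satisfiable

One satisfying assignment is x = 4, y = 6, z = 2, w = 2.
For the less obvious constraints — constraint 2: x - w = 2; constraint 3: x + w = 6; constraint 4: w + x = 6 — and the others hold by inspection.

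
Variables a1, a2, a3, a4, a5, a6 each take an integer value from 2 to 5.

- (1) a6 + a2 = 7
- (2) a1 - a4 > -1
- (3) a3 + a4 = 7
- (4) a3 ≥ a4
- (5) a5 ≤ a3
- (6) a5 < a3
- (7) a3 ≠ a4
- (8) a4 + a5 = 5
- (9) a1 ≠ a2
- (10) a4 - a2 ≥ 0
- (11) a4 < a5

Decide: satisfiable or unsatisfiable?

Take a1 = 4, a2 = 2, a3 = 5, a4 = 2, a5 = 3, a6 = 5. Then constraint 1: a6 + a2 = 7; constraint 2: a1 - a4 = 2, and every other listed constraint is also met.

Satisfiable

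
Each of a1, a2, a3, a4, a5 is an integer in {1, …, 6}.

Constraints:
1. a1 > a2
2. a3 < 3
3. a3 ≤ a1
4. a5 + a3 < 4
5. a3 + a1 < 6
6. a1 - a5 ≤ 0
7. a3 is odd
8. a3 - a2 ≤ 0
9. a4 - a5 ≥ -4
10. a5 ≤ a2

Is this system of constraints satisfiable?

Constraints 1, 6, and 10 give a2 < a1, a1 ≤ a5, a5 ≤ a2. Chaining: a2 < a1 ≤ a5 ≤ a2, which forces a2 < a2 — impossible.

Unsatisfiable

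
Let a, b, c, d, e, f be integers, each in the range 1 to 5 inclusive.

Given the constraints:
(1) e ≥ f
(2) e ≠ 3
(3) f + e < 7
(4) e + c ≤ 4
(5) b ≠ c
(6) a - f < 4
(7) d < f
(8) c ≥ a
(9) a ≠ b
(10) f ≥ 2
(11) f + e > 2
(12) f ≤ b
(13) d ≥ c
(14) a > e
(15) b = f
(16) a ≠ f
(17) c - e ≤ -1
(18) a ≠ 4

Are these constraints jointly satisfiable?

Constraints 1, 7, 8, 13, and 14 give e < a, a ≤ c, c ≤ d, d < f, f ≤ e. Chaining: e < a ≤ c ≤ d < f ≤ e, which forces e < e — impossible.

Unsatisfiable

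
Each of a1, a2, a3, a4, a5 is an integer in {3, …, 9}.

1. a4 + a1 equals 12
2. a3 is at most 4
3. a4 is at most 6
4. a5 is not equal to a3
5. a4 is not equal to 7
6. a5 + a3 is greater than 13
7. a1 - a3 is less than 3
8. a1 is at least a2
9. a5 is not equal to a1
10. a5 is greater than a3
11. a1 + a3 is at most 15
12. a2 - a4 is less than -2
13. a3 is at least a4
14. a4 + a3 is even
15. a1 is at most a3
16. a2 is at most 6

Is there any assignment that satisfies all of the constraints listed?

Unsatisfiable

From constraint 3: a4 ≤ 6. From constraints 2 and 15: a1 ≤ a3 ≤ 4. Hence a4 + a1 ≤ 10. But constraint 1 requires a4 + a1 = 12, and 12 > 10. Contradiction.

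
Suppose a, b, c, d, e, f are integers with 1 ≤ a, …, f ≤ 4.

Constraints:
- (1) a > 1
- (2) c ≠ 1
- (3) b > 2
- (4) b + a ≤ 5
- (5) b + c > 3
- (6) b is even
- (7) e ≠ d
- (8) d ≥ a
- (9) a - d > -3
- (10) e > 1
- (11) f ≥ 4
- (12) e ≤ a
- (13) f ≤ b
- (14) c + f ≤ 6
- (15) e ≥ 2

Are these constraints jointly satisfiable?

Unsatisfiable

From constraints 11 and 13: b ≥ f ≥ 4. From constraints 12 and 15: a ≥ e ≥ 2. Hence b + a ≥ 6. But constraint 4 requires b + a ≤ 5, and 5 < 6. Contradiction.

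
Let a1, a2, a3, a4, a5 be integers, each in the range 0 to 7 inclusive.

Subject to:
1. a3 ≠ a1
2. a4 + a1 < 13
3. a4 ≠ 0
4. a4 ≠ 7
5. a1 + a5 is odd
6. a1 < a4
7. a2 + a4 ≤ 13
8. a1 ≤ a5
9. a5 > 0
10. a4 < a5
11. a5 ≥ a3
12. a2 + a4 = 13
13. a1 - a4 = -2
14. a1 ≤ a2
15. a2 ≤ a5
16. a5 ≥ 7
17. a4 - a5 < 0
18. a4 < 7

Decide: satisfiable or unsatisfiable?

One satisfying assignment is a1 = 4, a2 = 7, a3 = 7, a4 = 6, a5 = 7.
For the less obvious constraints — constraint 2: a4 + a1 = 10; constraint 7: a2 + a4 = 13; constraint 12: a2 + a4 = 13 — and the others hold by inspection.

Satisfiable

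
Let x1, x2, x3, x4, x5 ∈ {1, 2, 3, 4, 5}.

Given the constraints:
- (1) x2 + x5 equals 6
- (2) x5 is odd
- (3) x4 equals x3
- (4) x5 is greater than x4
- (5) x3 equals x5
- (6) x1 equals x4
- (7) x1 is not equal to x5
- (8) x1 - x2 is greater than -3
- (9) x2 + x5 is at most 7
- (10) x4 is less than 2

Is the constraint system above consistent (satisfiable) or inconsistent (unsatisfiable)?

Unsatisfiable

From constraints 3, 5, and 6, x1 = x4 = x3 = x5, so x1 = x5. But constraint 7 says x1 ≠ x5. Contradiction.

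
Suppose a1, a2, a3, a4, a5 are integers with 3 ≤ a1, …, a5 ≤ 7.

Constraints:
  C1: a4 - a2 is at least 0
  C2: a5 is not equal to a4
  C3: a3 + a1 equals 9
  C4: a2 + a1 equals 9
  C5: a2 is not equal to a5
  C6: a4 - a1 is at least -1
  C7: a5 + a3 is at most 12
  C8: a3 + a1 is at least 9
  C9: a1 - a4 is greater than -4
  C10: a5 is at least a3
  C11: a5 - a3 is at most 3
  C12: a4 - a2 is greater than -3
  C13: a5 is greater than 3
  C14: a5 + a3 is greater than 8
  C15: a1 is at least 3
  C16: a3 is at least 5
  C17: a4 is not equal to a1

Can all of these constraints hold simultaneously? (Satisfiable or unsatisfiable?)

Satisfiable

One satisfying assignment is a1 = 4, a2 = 5, a3 = 5, a4 = 5, a5 = 6.
For the less obvious constraints — constraint 1: a4 - a2 = 0; constraint 3: a3 + a1 = 9 — and the others hold by inspection.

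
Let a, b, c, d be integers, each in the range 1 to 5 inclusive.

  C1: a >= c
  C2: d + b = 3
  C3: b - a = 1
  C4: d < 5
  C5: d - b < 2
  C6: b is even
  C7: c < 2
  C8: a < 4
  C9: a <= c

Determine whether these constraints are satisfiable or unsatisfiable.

One satisfying assignment is a = 1, b = 2, c = 1, d = 1.
For the less obvious constraints — constraint 2: d + b = 3; constraint 3: b - a = 1; constraint 5: d - b = -1 — and the others hold by inspection.

Satisfiable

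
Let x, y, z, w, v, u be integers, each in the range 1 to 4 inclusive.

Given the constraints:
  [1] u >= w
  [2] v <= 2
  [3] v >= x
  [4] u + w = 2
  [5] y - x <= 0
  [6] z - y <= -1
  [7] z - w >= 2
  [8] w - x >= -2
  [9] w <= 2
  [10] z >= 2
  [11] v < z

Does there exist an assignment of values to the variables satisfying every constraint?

Constraints 5, 6, 7, and 8 give x − y ≥ 0, y − z ≥ 1, z − w ≥ 2, w − x ≥ -2.
Adding all 4 inequalities: the left sides telescope to 0, and the right sides sum to 0 + 1 + 2 + (-2) = 1. So 0 ≥ 1, which is false.

Unsatisfiable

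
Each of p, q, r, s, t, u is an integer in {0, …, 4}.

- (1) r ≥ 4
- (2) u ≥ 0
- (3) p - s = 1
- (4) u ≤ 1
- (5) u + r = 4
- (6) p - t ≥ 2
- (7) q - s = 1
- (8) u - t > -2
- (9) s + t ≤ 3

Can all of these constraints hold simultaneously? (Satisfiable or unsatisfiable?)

Try p = 2, q = 2, r = 4, s = 1, t = 0, u = 0.
Check constraint 3: p - s = 1; constraint 5: u + r = 4. The remaining constraints are straightforward to verify.

Satisfiable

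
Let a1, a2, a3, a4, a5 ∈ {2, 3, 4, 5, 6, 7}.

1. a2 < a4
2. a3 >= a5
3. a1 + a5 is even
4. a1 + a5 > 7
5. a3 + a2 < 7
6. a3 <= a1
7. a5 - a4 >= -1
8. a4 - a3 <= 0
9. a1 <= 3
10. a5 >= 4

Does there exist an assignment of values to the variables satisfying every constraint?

Unsatisfiable

From constraints 2 and 10: a3 ≥ a5 and a5 ≥ 4, so a3 ≥ 4. From constraints 6 and 9: a3 ≤ a1 and a1 ≤ 3, so a3 ≤ 3. But 3 < 4, so no value of a3 works.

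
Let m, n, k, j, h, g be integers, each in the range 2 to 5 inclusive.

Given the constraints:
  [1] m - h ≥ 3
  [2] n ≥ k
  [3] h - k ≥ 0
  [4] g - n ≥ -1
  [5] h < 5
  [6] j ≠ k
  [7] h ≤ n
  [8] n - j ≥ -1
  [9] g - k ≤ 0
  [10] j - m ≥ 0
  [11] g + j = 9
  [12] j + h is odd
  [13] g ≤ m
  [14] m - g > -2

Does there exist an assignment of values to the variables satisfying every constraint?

Constraints 1, 3, 4, 8, 9, and 10 give h − k ≥ 0, k − g ≥ 0, g − n ≥ -1, n − j ≥ -1, j − m ≥ 0, m − h ≥ 3.
Adding all 6 inequalities: the left sides telescope to 0, and the right sides sum to 0 + 0 + (-1) + (-1) + 0 + 3 = 1. So 0 ≥ 1, which is false.

Unsatisfiable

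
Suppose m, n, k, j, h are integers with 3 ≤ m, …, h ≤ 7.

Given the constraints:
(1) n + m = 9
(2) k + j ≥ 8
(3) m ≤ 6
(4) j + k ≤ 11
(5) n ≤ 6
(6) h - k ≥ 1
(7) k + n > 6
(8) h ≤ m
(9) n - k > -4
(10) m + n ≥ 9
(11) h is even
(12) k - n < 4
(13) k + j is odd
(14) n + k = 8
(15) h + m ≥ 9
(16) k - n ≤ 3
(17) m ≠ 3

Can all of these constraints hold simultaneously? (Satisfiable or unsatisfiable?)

Satisfiable

The assignment m = 6, n = 3, k = 5, j = 4, h = 6 works:
  constraint 1 holds since n + m = 9.
  constraint 2 holds since k + j = 9.
The rest check out directly.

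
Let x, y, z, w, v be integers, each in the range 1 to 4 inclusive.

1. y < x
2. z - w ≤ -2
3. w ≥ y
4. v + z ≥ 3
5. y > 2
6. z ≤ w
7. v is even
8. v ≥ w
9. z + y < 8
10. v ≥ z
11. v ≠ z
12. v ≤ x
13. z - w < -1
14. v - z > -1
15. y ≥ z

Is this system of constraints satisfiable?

Satisfiable

Take x = 4, y = 3, z = 2, w = 4, v = 4. Then constraint 2: z - w = -2; constraint 4: v + z = 6, and every other listed constraint is also met.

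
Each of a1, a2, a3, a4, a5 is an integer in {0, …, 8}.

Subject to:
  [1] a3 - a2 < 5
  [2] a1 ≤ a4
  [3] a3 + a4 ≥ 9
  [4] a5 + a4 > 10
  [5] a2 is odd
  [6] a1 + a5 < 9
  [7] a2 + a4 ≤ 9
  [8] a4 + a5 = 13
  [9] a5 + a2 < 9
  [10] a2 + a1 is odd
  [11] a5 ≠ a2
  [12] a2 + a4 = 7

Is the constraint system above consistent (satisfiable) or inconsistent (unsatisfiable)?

One satisfying assignment is a1 = 0, a2 = 1, a3 = 3, a4 = 6, a5 = 7.
For the less obvious constraints — constraint 1: a3 - a2 = 2; constraint 3: a3 + a4 = 9 — and the others hold by inspection.

Satisfiable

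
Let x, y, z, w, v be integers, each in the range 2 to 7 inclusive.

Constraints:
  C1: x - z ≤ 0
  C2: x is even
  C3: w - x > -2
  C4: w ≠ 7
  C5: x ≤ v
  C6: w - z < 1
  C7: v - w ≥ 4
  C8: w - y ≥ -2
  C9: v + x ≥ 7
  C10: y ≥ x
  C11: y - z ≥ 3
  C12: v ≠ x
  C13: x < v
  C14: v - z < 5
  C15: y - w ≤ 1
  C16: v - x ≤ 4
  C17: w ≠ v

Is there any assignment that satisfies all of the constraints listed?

Unsatisfiable

Constraints 1, 7, 11, 15, and 16 give y − z ≥ 3, z − x ≥ 0, x − v ≥ -4, v − w ≥ 4, w − y ≥ -1.
Adding all 5 inequalities: the left sides telescope to 0, and the right sides sum to 3 + 0 + (-4) + 4 + (-1) = 2. So 0 ≥ 2, which is false.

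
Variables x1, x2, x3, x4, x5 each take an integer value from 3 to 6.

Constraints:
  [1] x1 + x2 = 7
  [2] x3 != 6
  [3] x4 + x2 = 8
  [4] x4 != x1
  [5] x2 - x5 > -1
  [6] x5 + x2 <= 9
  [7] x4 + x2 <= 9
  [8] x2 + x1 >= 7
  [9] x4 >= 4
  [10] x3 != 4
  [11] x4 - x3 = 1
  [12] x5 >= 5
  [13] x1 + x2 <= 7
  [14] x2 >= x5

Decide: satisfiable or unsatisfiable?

Unsatisfiable

From constraint 9: x4 ≥ 4. From constraints 12 and 14: x2 ≥ x5 ≥ 5. Hence x4 + x2 ≥ 9. But constraint 3 requires x4 + x2 = 8, and 8 < 9. Contradiction.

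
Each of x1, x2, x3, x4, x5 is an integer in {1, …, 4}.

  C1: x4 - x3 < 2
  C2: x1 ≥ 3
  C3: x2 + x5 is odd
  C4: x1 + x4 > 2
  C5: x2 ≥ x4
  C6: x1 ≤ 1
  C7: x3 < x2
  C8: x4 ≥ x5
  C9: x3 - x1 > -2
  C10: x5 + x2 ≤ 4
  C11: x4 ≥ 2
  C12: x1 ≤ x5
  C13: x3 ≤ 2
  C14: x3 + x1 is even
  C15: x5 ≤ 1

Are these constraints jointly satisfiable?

Unsatisfiable

From constraints 2 and 12: x5 ≥ x1 ≥ 3. From constraints 5 and 11: x2 ≥ x4 ≥ 2. Hence x5 + x2 ≥ 5. But constraint 10 requires x5 + x2 ≤ 4, and 4 < 5. Contradiction.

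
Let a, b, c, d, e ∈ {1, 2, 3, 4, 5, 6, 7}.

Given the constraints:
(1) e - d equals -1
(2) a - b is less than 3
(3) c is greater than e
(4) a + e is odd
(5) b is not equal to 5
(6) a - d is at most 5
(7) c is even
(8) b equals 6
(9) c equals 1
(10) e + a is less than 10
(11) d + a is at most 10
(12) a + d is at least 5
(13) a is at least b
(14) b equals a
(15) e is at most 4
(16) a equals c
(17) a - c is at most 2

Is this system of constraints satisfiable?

Constraint 8 fixes b = 6 and constraint 9 fixes c = 1. Constraints 14 and 16 give b = a = c, so b = c. But 6 ≠ 1 — contradiction.

Unsatisfiable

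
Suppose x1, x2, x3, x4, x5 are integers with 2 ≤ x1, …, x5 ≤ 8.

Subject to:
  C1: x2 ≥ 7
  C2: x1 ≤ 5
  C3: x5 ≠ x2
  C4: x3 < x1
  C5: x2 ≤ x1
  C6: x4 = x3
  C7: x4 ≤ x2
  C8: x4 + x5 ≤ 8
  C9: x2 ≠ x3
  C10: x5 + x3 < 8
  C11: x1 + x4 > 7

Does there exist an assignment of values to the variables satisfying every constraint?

Unsatisfiable

From constraint 1: x2 ≥ 7. From constraints 2 and 5: x2 ≤ x1 and x1 ≤ 5, so x2 ≤ 5. But 5 < 7, so no value of x2 works.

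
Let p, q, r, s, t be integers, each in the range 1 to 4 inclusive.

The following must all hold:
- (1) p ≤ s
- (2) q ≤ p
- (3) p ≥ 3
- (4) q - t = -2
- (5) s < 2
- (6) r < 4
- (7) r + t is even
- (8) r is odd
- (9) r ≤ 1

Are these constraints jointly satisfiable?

From constraints 1 and 3: s ≥ p and p ≥ 3, so s ≥ 3. From constraint 5: s ≤ 1. But 1 < 3, so no value of s works.

Unsatisfiable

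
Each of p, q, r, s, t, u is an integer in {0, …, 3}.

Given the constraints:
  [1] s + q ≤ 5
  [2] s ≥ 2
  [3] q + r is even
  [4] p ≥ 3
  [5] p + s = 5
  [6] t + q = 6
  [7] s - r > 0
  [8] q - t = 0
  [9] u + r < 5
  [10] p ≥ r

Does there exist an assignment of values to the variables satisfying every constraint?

Try p = 3, q = 3, r = 1, s = 2, t = 3, u = 3.
Check constraint 1: s + q = 5; constraint 5: p + s = 5; constraint 6: t + q = 6. The remaining constraints are straightforward to verify.

Satisfiable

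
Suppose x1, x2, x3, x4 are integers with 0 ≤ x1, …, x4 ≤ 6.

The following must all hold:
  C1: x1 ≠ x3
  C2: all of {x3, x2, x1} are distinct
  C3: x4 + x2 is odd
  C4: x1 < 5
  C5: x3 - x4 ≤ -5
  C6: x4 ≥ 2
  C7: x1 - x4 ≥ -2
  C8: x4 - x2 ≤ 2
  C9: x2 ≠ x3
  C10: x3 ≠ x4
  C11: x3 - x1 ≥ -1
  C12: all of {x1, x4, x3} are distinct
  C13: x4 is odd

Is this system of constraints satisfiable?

Unsatisfiable

Constraints 5, 7, and 11 give x3 − x1 ≥ -1, x1 − x4 ≥ -2, x4 − x3 ≥ 5.
Adding all 3 inequalities: the left sides telescope to 0, and the right sides sum to (-1) + (-2) + 5 = 2. So 0 ≥ 2, which is false.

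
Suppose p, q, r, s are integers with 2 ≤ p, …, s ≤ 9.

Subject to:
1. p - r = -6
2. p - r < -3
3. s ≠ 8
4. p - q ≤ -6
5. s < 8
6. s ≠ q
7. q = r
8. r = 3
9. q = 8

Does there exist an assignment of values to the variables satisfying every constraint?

Unsatisfiable

Constraint 9 fixes q = 8 and constraint 8 fixes r = 3, but constraint 7 requires q = r. Since 8 ≠ 3, contradiction.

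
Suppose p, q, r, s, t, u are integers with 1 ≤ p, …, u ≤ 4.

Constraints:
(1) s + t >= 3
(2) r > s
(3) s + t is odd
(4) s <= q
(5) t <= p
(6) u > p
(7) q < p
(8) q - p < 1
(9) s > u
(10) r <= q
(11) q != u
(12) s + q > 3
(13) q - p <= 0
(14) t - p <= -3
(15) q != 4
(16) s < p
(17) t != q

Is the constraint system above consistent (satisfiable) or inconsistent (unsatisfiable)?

Unsatisfiable

Constraints 2, 6, 9, 10, and 13 give r ≤ q, q ≤ p, p < u, u < s, s < r. Chaining: r ≤ q ≤ p < u < s < r, which forces r < r — impossible.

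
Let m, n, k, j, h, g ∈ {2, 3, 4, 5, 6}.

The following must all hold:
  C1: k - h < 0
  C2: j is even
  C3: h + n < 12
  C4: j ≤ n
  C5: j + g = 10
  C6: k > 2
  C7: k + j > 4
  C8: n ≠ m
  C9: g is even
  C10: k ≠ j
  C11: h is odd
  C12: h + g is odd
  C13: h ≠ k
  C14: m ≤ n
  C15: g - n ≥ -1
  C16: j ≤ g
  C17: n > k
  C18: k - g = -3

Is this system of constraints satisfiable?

Try m = 2, n = 5, k = 3, j = 4, h = 5, g = 6.
Check constraint 1: k - h = -2; constraint 3: h + n = 10; constraint 5: j + g = 10. The remaining constraints are straightforward to verify.

Satisfiable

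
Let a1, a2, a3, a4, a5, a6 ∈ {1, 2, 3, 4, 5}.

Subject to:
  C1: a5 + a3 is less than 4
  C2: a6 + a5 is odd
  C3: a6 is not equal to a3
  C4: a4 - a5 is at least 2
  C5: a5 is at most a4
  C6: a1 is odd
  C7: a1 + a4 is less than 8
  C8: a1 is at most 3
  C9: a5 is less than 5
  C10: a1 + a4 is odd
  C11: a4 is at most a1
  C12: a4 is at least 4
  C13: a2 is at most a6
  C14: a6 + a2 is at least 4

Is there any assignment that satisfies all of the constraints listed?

From constraint 12: a4 ≥ 4. From constraints 8 and 11: a4 ≤ a1 and a1 ≤ 3, so a4 ≤ 3. But 3 < 4, so no value of a4 works.

Unsatisfiable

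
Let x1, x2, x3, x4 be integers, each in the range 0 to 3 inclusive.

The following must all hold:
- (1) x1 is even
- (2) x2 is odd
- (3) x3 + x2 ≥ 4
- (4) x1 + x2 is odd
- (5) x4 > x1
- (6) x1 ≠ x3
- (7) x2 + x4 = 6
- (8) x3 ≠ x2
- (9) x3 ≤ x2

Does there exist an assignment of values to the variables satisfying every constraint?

Satisfiable

Try x1 = 2, x2 = 3, x3 = 1, x4 = 3.
Check constraint 3: x3 + x2 = 4; constraint 7: x2 + x4 = 6. The remaining constraints are straightforward to verify.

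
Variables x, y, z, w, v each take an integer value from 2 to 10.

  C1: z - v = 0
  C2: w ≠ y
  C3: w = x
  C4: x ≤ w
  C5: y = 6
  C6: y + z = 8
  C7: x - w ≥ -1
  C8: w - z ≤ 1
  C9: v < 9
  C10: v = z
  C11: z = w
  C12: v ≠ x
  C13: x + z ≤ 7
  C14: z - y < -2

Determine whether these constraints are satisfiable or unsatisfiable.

Unsatisfiable

From constraints 3, 10, and 11, v = z = w = x, so v = x. But constraint 12 says v ≠ x. Contradiction.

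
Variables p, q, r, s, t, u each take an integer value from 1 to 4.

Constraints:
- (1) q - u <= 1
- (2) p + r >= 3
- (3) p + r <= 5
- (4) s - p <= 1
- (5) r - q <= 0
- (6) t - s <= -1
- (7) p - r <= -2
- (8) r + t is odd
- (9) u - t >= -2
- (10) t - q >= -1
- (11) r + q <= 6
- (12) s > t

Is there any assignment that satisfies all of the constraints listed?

Constraints 4, 5, 6, 7, and 10 give r − p ≥ 2, p − s ≥ -1, s − t ≥ 1, t − q ≥ -1, q − r ≥ 0.
Adding all 5 inequalities: the left sides telescope to 0, and the right sides sum to 2 + (-1) + 1 + (-1) + 0 = 1. So 0 ≥ 1, which is false.

Unsatisfiable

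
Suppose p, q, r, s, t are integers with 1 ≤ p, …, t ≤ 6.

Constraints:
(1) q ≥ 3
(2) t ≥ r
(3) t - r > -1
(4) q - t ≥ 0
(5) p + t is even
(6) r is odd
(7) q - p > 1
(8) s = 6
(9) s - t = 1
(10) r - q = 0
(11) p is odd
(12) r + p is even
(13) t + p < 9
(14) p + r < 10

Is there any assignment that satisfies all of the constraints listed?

Take p = 3, q = 5, r = 5, s = 6, t = 5. Then constraint 3: t - r = 0; constraint 4: q - t = 0, and every other listed constraint is also met.

Satisfiable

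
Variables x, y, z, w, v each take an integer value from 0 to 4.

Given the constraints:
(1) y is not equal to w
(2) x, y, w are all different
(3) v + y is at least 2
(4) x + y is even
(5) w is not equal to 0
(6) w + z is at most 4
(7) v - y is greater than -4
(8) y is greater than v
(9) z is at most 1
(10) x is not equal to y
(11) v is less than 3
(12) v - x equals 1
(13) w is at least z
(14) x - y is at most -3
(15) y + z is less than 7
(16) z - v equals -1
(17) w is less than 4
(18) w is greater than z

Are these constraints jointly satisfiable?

Try x = 0, y = 4, z = 0, w = 3, v = 1.
Check constraint 3: v + y = 5; constraint 6: w + z = 3. The remaining constraints are straightforward to verify.

Satisfiable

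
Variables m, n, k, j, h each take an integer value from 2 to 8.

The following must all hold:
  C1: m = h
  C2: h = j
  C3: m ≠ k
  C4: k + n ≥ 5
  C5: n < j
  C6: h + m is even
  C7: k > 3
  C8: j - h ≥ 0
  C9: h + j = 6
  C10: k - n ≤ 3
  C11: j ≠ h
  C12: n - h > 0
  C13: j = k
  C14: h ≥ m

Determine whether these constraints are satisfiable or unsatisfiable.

From constraints 1, 2, and 13, m = h = j = k, so m = k. But constraint 3 says m ≠ k. Contradiction.

Unsatisfiable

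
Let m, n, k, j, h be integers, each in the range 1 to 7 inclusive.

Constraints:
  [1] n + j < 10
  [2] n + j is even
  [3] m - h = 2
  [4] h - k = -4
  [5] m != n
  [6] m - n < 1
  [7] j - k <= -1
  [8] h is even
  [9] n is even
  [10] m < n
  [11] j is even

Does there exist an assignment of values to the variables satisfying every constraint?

Satisfiable

The assignment m = 4, n = 6, k = 6, j = 2, h = 2 works:
  constraint 1 holds since n + j = 8.
  constraint 3 holds since m - h = 2.
  constraint 4 holds since h - k = -4.
The rest check out directly.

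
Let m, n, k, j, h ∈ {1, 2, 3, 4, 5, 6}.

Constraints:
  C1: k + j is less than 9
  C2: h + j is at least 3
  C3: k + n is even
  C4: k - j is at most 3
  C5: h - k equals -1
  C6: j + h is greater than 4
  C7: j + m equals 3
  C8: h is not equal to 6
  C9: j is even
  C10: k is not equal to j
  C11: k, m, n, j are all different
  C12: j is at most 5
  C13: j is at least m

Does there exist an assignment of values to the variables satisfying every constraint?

Satisfiable

Try m = 1, n = 6, k = 4, j = 2, h = 3.
Check constraint 1: k + j = 6; constraint 2: h + j = 5. The remaining constraints are straightforward to verify.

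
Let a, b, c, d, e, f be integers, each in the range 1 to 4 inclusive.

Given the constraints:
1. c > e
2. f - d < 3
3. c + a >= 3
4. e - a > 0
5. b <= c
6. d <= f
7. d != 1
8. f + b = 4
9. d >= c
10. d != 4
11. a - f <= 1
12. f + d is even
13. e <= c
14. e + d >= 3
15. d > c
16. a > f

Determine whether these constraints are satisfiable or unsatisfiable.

Constraints 4, 6, 13, 15, and 16 give c < d, d ≤ f, f < a, a < e, e ≤ c. Chaining: c < d ≤ f < a < e ≤ c, which forces c < c — impossible.

Unsatisfiable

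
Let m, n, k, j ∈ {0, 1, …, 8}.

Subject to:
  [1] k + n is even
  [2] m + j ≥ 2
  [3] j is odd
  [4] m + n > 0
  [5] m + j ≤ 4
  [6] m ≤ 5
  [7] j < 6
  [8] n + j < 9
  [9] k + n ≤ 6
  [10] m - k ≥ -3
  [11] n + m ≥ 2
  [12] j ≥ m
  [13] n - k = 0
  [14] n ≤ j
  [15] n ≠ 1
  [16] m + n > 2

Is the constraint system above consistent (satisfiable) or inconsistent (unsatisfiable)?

Satisfiable

Setting (m, n, k, j) = (0, 3, 3, 3) satisfies everything: constraint 2: m + j = 3; constraint 4: m + n = 3; constraint 5: m + j = 3, and the others follow.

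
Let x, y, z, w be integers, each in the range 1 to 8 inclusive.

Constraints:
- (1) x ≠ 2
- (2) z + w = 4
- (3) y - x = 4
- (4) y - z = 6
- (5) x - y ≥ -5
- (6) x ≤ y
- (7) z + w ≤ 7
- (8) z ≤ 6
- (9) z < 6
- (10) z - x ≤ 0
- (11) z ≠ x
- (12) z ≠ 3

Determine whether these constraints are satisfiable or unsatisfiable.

Satisfiable

The assignment x = 3, y = 7, z = 1, w = 3 works:
  constraint 2 holds since z + w = 4.
  constraint 3 holds since y - x = 4.
The rest check out directly.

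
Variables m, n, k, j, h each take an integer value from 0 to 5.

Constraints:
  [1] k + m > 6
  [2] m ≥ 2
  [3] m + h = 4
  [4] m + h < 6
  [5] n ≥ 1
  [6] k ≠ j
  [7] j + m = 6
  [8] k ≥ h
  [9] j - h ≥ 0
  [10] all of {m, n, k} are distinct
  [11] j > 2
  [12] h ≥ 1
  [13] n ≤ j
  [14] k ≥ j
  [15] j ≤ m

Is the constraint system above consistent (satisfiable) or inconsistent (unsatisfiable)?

Satisfiable

The assignment m = 3, n = 2, k = 4, j = 3, h = 1 works:
  constraint 1 holds since k + m = 7.
  constraint 3 holds since m + h = 4.
  constraint 4 holds since m + h = 4.
The rest check out directly.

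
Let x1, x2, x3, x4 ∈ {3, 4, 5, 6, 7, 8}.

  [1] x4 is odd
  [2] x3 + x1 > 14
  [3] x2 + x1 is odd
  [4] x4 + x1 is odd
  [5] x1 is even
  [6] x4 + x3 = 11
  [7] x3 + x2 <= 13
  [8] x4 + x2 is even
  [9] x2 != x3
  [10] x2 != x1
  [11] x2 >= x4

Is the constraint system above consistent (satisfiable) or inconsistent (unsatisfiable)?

One satisfying assignment is x1 = 8, x2 = 5, x3 = 8, x4 = 3.
For the less obvious constraints — constraint 2: x3 + x1 = 16; constraint 6: x4 + x3 = 11; constraint 7: x3 + x2 = 13 — and the others hold by inspection.

Satisfiable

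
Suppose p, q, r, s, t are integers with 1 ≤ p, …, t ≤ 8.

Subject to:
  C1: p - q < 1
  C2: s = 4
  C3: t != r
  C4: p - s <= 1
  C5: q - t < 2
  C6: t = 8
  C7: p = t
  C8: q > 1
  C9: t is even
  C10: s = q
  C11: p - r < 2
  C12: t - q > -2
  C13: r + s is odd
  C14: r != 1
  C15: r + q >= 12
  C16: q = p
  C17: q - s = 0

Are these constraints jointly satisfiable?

Unsatisfiable

Constraint 2 fixes s = 4 and constraint 6 fixes t = 8. Constraints 7, 10, and 16 give s = q = p = t, so s = t. But 4 ≠ 8 — contradiction.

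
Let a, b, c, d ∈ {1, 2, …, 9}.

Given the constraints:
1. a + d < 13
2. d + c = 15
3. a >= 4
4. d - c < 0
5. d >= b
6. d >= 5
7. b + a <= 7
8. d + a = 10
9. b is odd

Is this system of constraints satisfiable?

Setting (a, b, c, d) = (4, 1, 9, 6) satisfies everything: constraint 1: a + d = 10; constraint 2: d + c = 15; constraint 4: d - c = -3, and the others follow.

Satisfiable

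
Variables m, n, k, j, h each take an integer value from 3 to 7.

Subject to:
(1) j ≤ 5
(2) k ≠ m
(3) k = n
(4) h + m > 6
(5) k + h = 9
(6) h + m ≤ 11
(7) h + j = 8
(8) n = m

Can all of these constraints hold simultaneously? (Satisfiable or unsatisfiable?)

Unsatisfiable

From constraints 3 and 8, k = n = m, so k = m. But constraint 2 says k ≠ m. Contradiction.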